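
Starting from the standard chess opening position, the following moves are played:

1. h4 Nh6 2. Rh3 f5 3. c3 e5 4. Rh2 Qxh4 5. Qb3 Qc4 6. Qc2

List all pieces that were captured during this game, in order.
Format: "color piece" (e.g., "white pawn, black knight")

Tracking captures:
  Qxh4: captured white pawn

white pawn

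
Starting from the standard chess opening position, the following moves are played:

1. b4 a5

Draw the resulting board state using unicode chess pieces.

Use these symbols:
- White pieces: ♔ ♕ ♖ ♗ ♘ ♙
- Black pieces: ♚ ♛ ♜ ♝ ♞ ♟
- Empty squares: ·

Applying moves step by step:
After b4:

♜ ♞ ♝ ♛ ♚ ♝ ♞ ♜
♟ ♟ ♟ ♟ ♟ ♟ ♟ ♟
· · · · · · · ·
· · · · · · · ·
· ♙ · · · · · ·
· · · · · · · ·
♙ · ♙ ♙ ♙ ♙ ♙ ♙
♖ ♘ ♗ ♕ ♔ ♗ ♘ ♖


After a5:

♜ ♞ ♝ ♛ ♚ ♝ ♞ ♜
· ♟ ♟ ♟ ♟ ♟ ♟ ♟
· · · · · · · ·
♟ · · · · · · ·
· ♙ · · · · · ·
· · · · · · · ·
♙ · ♙ ♙ ♙ ♙ ♙ ♙
♖ ♘ ♗ ♕ ♔ ♗ ♘ ♖



  a b c d e f g h
  ─────────────────
8│♜ ♞ ♝ ♛ ♚ ♝ ♞ ♜│8
7│· ♟ ♟ ♟ ♟ ♟ ♟ ♟│7
6│· · · · · · · ·│6
5│♟ · · · · · · ·│5
4│· ♙ · · · · · ·│4
3│· · · · · · · ·│3
2│♙ · ♙ ♙ ♙ ♙ ♙ ♙│2
1│♖ ♘ ♗ ♕ ♔ ♗ ♘ ♖│1
  ─────────────────
  a b c d e f g h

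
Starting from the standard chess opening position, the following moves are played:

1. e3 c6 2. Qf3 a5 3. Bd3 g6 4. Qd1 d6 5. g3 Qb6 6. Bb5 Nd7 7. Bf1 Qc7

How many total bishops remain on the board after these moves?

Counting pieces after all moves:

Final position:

  a b c d e f g h
  ─────────────────
8│♜ · ♝ · ♚ ♝ ♞ ♜│8
7│· ♟ ♛ ♞ ♟ ♟ · ♟│7
6│· · ♟ ♟ · · ♟ ·│6
5│♟ · · · · · · ·│5
4│· · · · · · · ·│4
3│· · · · ♙ · ♙ ·│3
2│♙ ♙ ♙ ♙ · ♙ · ♙│2
1│♖ ♘ ♗ ♕ ♔ ♗ ♘ ♖│1
  ─────────────────
  a b c d e f g h


4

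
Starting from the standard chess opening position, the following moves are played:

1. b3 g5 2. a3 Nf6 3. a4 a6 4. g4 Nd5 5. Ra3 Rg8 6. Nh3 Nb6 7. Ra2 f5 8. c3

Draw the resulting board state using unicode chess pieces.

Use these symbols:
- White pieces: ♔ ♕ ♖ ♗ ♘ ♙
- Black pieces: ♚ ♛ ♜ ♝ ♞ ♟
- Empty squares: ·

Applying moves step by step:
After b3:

♜ ♞ ♝ ♛ ♚ ♝ ♞ ♜
♟ ♟ ♟ ♟ ♟ ♟ ♟ ♟
· · · · · · · ·
· · · · · · · ·
· · · · · · · ·
· ♙ · · · · · ·
♙ · ♙ ♙ ♙ ♙ ♙ ♙
♖ ♘ ♗ ♕ ♔ ♗ ♘ ♖


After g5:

♜ ♞ ♝ ♛ ♚ ♝ ♞ ♜
♟ ♟ ♟ ♟ ♟ ♟ · ♟
· · · · · · · ·
· · · · · · ♟ ·
· · · · · · · ·
· ♙ · · · · · ·
♙ · ♙ ♙ ♙ ♙ ♙ ♙
♖ ♘ ♗ ♕ ♔ ♗ ♘ ♖


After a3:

♜ ♞ ♝ ♛ ♚ ♝ ♞ ♜
♟ ♟ ♟ ♟ ♟ ♟ · ♟
· · · · · · · ·
· · · · · · ♟ ·
· · · · · · · ·
♙ ♙ · · · · · ·
· · ♙ ♙ ♙ ♙ ♙ ♙
♖ ♘ ♗ ♕ ♔ ♗ ♘ ♖


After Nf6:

♜ ♞ ♝ ♛ ♚ ♝ · ♜
♟ ♟ ♟ ♟ ♟ ♟ · ♟
· · · · · ♞ · ·
· · · · · · ♟ ·
· · · · · · · ·
♙ ♙ · · · · · ·
· · ♙ ♙ ♙ ♙ ♙ ♙
♖ ♘ ♗ ♕ ♔ ♗ ♘ ♖


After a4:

♜ ♞ ♝ ♛ ♚ ♝ · ♜
♟ ♟ ♟ ♟ ♟ ♟ · ♟
· · · · · ♞ · ·
· · · · · · ♟ ·
♙ · · · · · · ·
· ♙ · · · · · ·
· · ♙ ♙ ♙ ♙ ♙ ♙
♖ ♘ ♗ ♕ ♔ ♗ ♘ ♖


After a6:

♜ ♞ ♝ ♛ ♚ ♝ · ♜
· ♟ ♟ ♟ ♟ ♟ · ♟
♟ · · · · ♞ · ·
· · · · · · ♟ ·
♙ · · · · · · ·
· ♙ · · · · · ·
· · ♙ ♙ ♙ ♙ ♙ ♙
♖ ♘ ♗ ♕ ♔ ♗ ♘ ♖


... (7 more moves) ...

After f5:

♜ ♞ ♝ ♛ ♚ ♝ ♜ ·
· ♟ ♟ ♟ ♟ · · ♟
♟ ♞ · · · · · ·
· · · · · ♟ ♟ ·
♙ · · · · · ♙ ·
· ♙ · · · · · ♘
♖ · ♙ ♙ ♙ ♙ · ♙
· ♘ ♗ ♕ ♔ ♗ · ♖


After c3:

♜ ♞ ♝ ♛ ♚ ♝ ♜ ·
· ♟ ♟ ♟ ♟ · · ♟
♟ ♞ · · · · · ·
· · · · · ♟ ♟ ·
♙ · · · · · ♙ ·
· ♙ ♙ · · · · ♘
♖ · · ♙ ♙ ♙ · ♙
· ♘ ♗ ♕ ♔ ♗ · ♖



  a b c d e f g h
  ─────────────────
8│♜ ♞ ♝ ♛ ♚ ♝ ♜ ·│8
7│· ♟ ♟ ♟ ♟ · · ♟│7
6│♟ ♞ · · · · · ·│6
5│· · · · · ♟ ♟ ·│5
4│♙ · · · · · ♙ ·│4
3│· ♙ ♙ · · · · ♘│3
2│♖ · · ♙ ♙ ♙ · ♙│2
1│· ♘ ♗ ♕ ♔ ♗ · ♖│1
  ─────────────────
  a b c d e f g h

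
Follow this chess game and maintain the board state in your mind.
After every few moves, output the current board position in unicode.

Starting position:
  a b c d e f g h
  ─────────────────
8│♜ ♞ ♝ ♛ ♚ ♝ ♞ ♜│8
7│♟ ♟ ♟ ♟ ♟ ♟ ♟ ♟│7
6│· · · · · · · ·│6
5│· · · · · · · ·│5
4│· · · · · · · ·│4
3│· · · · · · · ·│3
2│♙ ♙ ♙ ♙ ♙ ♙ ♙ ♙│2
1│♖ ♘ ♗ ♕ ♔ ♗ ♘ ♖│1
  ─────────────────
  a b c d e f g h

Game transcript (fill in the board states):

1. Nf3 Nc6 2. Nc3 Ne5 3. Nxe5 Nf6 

  a b c d e f g h
  ─────────────────
8│♜ · ♝ ♛ ♚ ♝ · ♜│8
7│♟ ♟ ♟ ♟ ♟ ♟ ♟ ♟│7
6│· · · · · ♞ · ·│6
5│· · · · ♘ · · ·│5
4│· · · · · · · ·│4
3│· · ♘ · · · · ·│3
2│♙ ♙ ♙ ♙ ♙ ♙ ♙ ♙│2
1│♖ · ♗ ♕ ♔ ♗ · ♖│1
  ─────────────────
  a b c d e f g h

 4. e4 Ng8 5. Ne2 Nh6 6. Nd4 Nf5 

  a b c d e f g h
  ─────────────────
8│♜ · ♝ ♛ ♚ ♝ · ♜│8
7│♟ ♟ ♟ ♟ ♟ ♟ ♟ ♟│7
6│· · · · · · · ·│6
5│· · · · ♘ ♞ · ·│5
4│· · · ♘ ♙ · · ·│4
3│· · · · · · · ·│3
2│♙ ♙ ♙ ♙ · ♙ ♙ ♙│2
1│♖ · ♗ ♕ ♔ ♗ · ♖│1
  ─────────────────
  a b c d e f g h

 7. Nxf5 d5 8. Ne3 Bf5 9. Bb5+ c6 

  a b c d e f g h
  ─────────────────
8│♜ · · ♛ ♚ ♝ · ♜│8
7│♟ ♟ · · ♟ ♟ ♟ ♟│7
6│· · ♟ · · · · ·│6
5│· ♗ · ♟ ♘ ♝ · ·│5
4│· · · · ♙ · · ·│4
3│· · · · ♘ · · ·│3
2│♙ ♙ ♙ ♙ · ♙ ♙ ♙│2
1│♖ · ♗ ♕ ♔ · · ♖│1
  ─────────────────
  a b c d e f g h

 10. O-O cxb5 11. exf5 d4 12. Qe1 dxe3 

  a b c d e f g h
  ─────────────────
8│♜ · · ♛ ♚ ♝ · ♜│8
7│♟ ♟ · · ♟ ♟ ♟ ♟│7
6│· · · · · · · ·│6
5│· ♟ · · ♘ ♙ · ·│5
4│· · · · · · · ·│4
3│· · · · ♟ · · ·│3
2│♙ ♙ ♙ ♙ · ♙ ♙ ♙│2
1│♖ · ♗ · ♕ ♖ ♔ ·│1
  ─────────────────
  a b c d e f g h



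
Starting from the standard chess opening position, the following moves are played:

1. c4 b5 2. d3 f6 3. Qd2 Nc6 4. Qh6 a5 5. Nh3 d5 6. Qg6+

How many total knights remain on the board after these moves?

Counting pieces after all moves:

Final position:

  a b c d e f g h
  ─────────────────
8│♜ · ♝ ♛ ♚ ♝ ♞ ♜│8
7│· · ♟ · ♟ · ♟ ♟│7
6│· · ♞ · · ♟ ♕ ·│6
5│♟ ♟ · ♟ · · · ·│5
4│· · ♙ · · · · ·│4
3│· · · ♙ · · · ♘│3
2│♙ ♙ · · ♙ ♙ ♙ ♙│2
1│♖ ♘ ♗ · ♔ ♗ · ♖│1
  ─────────────────
  a b c d e f g h


4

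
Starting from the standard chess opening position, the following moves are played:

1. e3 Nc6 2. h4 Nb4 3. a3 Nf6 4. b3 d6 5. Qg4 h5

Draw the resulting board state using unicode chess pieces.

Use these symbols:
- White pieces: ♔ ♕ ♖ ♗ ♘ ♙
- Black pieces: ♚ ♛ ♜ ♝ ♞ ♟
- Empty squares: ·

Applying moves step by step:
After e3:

♜ ♞ ♝ ♛ ♚ ♝ ♞ ♜
♟ ♟ ♟ ♟ ♟ ♟ ♟ ♟
· · · · · · · ·
· · · · · · · ·
· · · · · · · ·
· · · · ♙ · · ·
♙ ♙ ♙ ♙ · ♙ ♙ ♙
♖ ♘ ♗ ♕ ♔ ♗ ♘ ♖


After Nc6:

♜ · ♝ ♛ ♚ ♝ ♞ ♜
♟ ♟ ♟ ♟ ♟ ♟ ♟ ♟
· · ♞ · · · · ·
· · · · · · · ·
· · · · · · · ·
· · · · ♙ · · ·
♙ ♙ ♙ ♙ · ♙ ♙ ♙
♖ ♘ ♗ ♕ ♔ ♗ ♘ ♖


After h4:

♜ · ♝ ♛ ♚ ♝ ♞ ♜
♟ ♟ ♟ ♟ ♟ ♟ ♟ ♟
· · ♞ · · · · ·
· · · · · · · ·
· · · · · · · ♙
· · · · ♙ · · ·
♙ ♙ ♙ ♙ · ♙ ♙ ·
♖ ♘ ♗ ♕ ♔ ♗ ♘ ♖


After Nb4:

♜ · ♝ ♛ ♚ ♝ ♞ ♜
♟ ♟ ♟ ♟ ♟ ♟ ♟ ♟
· · · · · · · ·
· · · · · · · ·
· ♞ · · · · · ♙
· · · · ♙ · · ·
♙ ♙ ♙ ♙ · ♙ ♙ ·
♖ ♘ ♗ ♕ ♔ ♗ ♘ ♖


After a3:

♜ · ♝ ♛ ♚ ♝ ♞ ♜
♟ ♟ ♟ ♟ ♟ ♟ ♟ ♟
· · · · · · · ·
· · · · · · · ·
· ♞ · · · · · ♙
♙ · · · ♙ · · ·
· ♙ ♙ ♙ · ♙ ♙ ·
♖ ♘ ♗ ♕ ♔ ♗ ♘ ♖


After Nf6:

♜ · ♝ ♛ ♚ ♝ · ♜
♟ ♟ ♟ ♟ ♟ ♟ ♟ ♟
· · · · · ♞ · ·
· · · · · · · ·
· ♞ · · · · · ♙
♙ · · · ♙ · · ·
· ♙ ♙ ♙ · ♙ ♙ ·
♖ ♘ ♗ ♕ ♔ ♗ ♘ ♖


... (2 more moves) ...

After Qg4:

♜ · ♝ ♛ ♚ ♝ · ♜
♟ ♟ ♟ · ♟ ♟ ♟ ♟
· · · ♟ · ♞ · ·
· · · · · · · ·
· ♞ · · · · ♕ ♙
♙ ♙ · · ♙ · · ·
· · ♙ ♙ · ♙ ♙ ·
♖ ♘ ♗ · ♔ ♗ ♘ ♖


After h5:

♜ · ♝ ♛ ♚ ♝ · ♜
♟ ♟ ♟ · ♟ ♟ ♟ ·
· · · ♟ · ♞ · ·
· · · · · · · ♟
· ♞ · · · · ♕ ♙
♙ ♙ · · ♙ · · ·
· · ♙ ♙ · ♙ ♙ ·
♖ ♘ ♗ · ♔ ♗ ♘ ♖



  a b c d e f g h
  ─────────────────
8│♜ · ♝ ♛ ♚ ♝ · ♜│8
7│♟ ♟ ♟ · ♟ ♟ ♟ ·│7
6│· · · ♟ · ♞ · ·│6
5│· · · · · · · ♟│5
4│· ♞ · · · · ♕ ♙│4
3│♙ ♙ · · ♙ · · ·│3
2│· · ♙ ♙ · ♙ ♙ ·│2
1│♖ ♘ ♗ · ♔ ♗ ♘ ♖│1
  ─────────────────
  a b c d e f g h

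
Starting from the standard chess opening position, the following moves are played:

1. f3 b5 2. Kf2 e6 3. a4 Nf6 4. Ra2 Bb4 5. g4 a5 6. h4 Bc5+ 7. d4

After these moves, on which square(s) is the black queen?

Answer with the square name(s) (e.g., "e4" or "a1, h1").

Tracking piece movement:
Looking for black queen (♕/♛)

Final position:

  a b c d e f g h
  ─────────────────
8│♜ ♞ ♝ ♛ ♚ · · ♜│8
7│· · ♟ ♟ · ♟ ♟ ♟│7
6│· · · · ♟ ♞ · ·│6
5│♟ ♟ ♝ · · · · ·│5
4│♙ · · ♙ · · ♙ ♙│4
3│· · · · · ♙ · ·│3
2│♖ ♙ ♙ · ♙ ♔ · ·│2
1│· ♘ ♗ ♕ · ♗ ♘ ♖│1
  ─────────────────
  a b c d e f g h


d8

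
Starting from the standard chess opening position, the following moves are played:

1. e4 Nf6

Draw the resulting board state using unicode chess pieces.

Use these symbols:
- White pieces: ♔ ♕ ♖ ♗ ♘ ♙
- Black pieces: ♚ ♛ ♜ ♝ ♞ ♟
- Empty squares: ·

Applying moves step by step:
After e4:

♜ ♞ ♝ ♛ ♚ ♝ ♞ ♜
♟ ♟ ♟ ♟ ♟ ♟ ♟ ♟
· · · · · · · ·
· · · · · · · ·
· · · · ♙ · · ·
· · · · · · · ·
♙ ♙ ♙ ♙ · ♙ ♙ ♙
♖ ♘ ♗ ♕ ♔ ♗ ♘ ♖


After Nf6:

♜ ♞ ♝ ♛ ♚ ♝ · ♜
♟ ♟ ♟ ♟ ♟ ♟ ♟ ♟
· · · · · ♞ · ·
· · · · · · · ·
· · · · ♙ · · ·
· · · · · · · ·
♙ ♙ ♙ ♙ · ♙ ♙ ♙
♖ ♘ ♗ ♕ ♔ ♗ ♘ ♖



  a b c d e f g h
  ─────────────────
8│♜ ♞ ♝ ♛ ♚ ♝ · ♜│8
7│♟ ♟ ♟ ♟ ♟ ♟ ♟ ♟│7
6│· · · · · ♞ · ·│6
5│· · · · · · · ·│5
4│· · · · ♙ · · ·│4
3│· · · · · · · ·│3
2│♙ ♙ ♙ ♙ · ♙ ♙ ♙│2
1│♖ ♘ ♗ ♕ ♔ ♗ ♘ ♖│1
  ─────────────────
  a b c d e f g h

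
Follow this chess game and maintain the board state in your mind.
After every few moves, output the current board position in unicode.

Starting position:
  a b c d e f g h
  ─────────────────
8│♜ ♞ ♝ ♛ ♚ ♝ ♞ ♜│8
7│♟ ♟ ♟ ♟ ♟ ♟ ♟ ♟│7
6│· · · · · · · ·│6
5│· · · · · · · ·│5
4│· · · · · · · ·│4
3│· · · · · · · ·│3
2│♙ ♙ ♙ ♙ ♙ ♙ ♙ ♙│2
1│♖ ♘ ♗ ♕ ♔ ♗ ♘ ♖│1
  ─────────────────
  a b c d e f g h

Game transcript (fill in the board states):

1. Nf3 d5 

  a b c d e f g h
  ─────────────────
8│♜ ♞ ♝ ♛ ♚ ♝ ♞ ♜│8
7│♟ ♟ ♟ · ♟ ♟ ♟ ♟│7
6│· · · · · · · ·│6
5│· · · ♟ · · · ·│5
4│· · · · · · · ·│4
3│· · · · · ♘ · ·│3
2│♙ ♙ ♙ ♙ ♙ ♙ ♙ ♙│2
1│♖ ♘ ♗ ♕ ♔ ♗ · ♖│1
  ─────────────────
  a b c d e f g h

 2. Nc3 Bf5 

  a b c d e f g h
  ─────────────────
8│♜ ♞ · ♛ ♚ ♝ ♞ ♜│8
7│♟ ♟ ♟ · ♟ ♟ ♟ ♟│7
6│· · · · · · · ·│6
5│· · · ♟ · ♝ · ·│5
4│· · · · · · · ·│4
3│· · ♘ · · ♘ · ·│3
2│♙ ♙ ♙ ♙ ♙ ♙ ♙ ♙│2
1│♖ · ♗ ♕ ♔ ♗ · ♖│1
  ─────────────────
  a b c d e f g h

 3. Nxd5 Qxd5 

  a b c d e f g h
  ─────────────────
8│♜ ♞ · · ♚ ♝ ♞ ♜│8
7│♟ ♟ ♟ · ♟ ♟ ♟ ♟│7
6│· · · · · · · ·│6
5│· · · ♛ · ♝ · ·│5
4│· · · · · · · ·│4
3│· · · · · ♘ · ·│3
2│♙ ♙ ♙ ♙ ♙ ♙ ♙ ♙│2
1│♖ · ♗ ♕ ♔ ♗ · ♖│1
  ─────────────────
  a b c d e f g h

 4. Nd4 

  a b c d e f g h
  ─────────────────
8│♜ ♞ · · ♚ ♝ ♞ ♜│8
7│♟ ♟ ♟ · ♟ ♟ ♟ ♟│7
6│· · · · · · · ·│6
5│· · · ♛ · ♝ · ·│5
4│· · · ♘ · · · ·│4
3│· · · · · · · ·│3
2│♙ ♙ ♙ ♙ ♙ ♙ ♙ ♙│2
1│♖ · ♗ ♕ ♔ ♗ · ♖│1
  ─────────────────
  a b c d e f g h


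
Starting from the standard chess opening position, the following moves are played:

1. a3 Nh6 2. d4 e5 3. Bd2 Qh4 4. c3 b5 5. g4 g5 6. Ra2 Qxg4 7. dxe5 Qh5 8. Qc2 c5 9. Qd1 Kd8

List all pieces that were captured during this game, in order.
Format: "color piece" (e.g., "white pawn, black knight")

Tracking captures:
  Qxg4: captured white pawn
  dxe5: captured black pawn

white pawn, black pawn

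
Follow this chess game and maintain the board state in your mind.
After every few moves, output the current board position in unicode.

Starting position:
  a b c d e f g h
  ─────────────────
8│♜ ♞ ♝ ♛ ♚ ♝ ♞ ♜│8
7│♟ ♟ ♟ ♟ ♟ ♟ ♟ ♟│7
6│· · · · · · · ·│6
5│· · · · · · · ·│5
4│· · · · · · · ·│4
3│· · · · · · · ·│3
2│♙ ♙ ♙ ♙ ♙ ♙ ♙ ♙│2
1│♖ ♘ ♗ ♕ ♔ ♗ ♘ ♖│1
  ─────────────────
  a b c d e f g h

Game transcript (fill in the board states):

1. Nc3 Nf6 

  a b c d e f g h
  ─────────────────
8│♜ ♞ ♝ ♛ ♚ ♝ · ♜│8
7│♟ ♟ ♟ ♟ ♟ ♟ ♟ ♟│7
6│· · · · · ♞ · ·│6
5│· · · · · · · ·│5
4│· · · · · · · ·│4
3│· · ♘ · · · · ·│3
2│♙ ♙ ♙ ♙ ♙ ♙ ♙ ♙│2
1│♖ · ♗ ♕ ♔ ♗ ♘ ♖│1
  ─────────────────
  a b c d e f g h

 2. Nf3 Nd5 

  a b c d e f g h
  ─────────────────
8│♜ ♞ ♝ ♛ ♚ ♝ · ♜│8
7│♟ ♟ ♟ ♟ ♟ ♟ ♟ ♟│7
6│· · · · · · · ·│6
5│· · · ♞ · · · ·│5
4│· · · · · · · ·│4
3│· · ♘ · · ♘ · ·│3
2│♙ ♙ ♙ ♙ ♙ ♙ ♙ ♙│2
1│♖ · ♗ ♕ ♔ ♗ · ♖│1
  ─────────────────
  a b c d e f g h

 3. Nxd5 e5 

  a b c d e f g h
  ─────────────────
8│♜ ♞ ♝ ♛ ♚ ♝ · ♜│8
7│♟ ♟ ♟ ♟ · ♟ ♟ ♟│7
6│· · · · · · · ·│6
5│· · · ♘ ♟ · · ·│5
4│· · · · · · · ·│4
3│· · · · · ♘ · ·│3
2│♙ ♙ ♙ ♙ ♙ ♙ ♙ ♙│2
1│♖ · ♗ ♕ ♔ ♗ · ♖│1
  ─────────────────
  a b c d e f g h

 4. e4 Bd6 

  a b c d e f g h
  ─────────────────
8│♜ ♞ ♝ ♛ ♚ · · ♜│8
7│♟ ♟ ♟ ♟ · ♟ ♟ ♟│7
6│· · · ♝ · · · ·│6
5│· · · ♘ ♟ · · ·│5
4│· · · · ♙ · · ·│4
3│· · · · · ♘ · ·│3
2│♙ ♙ ♙ ♙ · ♙ ♙ ♙│2
1│♖ · ♗ ♕ ♔ ♗ · ♖│1
  ─────────────────
  a b c d e f g h

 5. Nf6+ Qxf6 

  a b c d e f g h
  ─────────────────
8│♜ ♞ ♝ · ♚ · · ♜│8
7│♟ ♟ ♟ ♟ · ♟ ♟ ♟│7
6│· · · ♝ · ♛ · ·│6
5│· · · · ♟ · · ·│5
4│· · · · ♙ · · ·│4
3│· · · · · ♘ · ·│3
2│♙ ♙ ♙ ♙ · ♙ ♙ ♙│2
1│♖ · ♗ ♕ ♔ ♗ · ♖│1
  ─────────────────
  a b c d e f g h



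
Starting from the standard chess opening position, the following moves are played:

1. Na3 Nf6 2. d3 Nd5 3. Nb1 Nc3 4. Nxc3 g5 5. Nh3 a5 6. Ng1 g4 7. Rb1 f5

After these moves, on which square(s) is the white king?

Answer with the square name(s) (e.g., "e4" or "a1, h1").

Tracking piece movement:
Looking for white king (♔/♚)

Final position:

  a b c d e f g h
  ─────────────────
8│♜ ♞ ♝ ♛ ♚ ♝ · ♜│8
7│· ♟ ♟ ♟ ♟ · · ♟│7
6│· · · · · · · ·│6
5│♟ · · · · ♟ · ·│5
4│· · · · · · ♟ ·│4
3│· · ♘ ♙ · · · ·│3
2│♙ ♙ ♙ · ♙ ♙ ♙ ♙│2
1│· ♖ ♗ ♕ ♔ ♗ ♘ ♖│1
  ─────────────────
  a b c d e f g h


e1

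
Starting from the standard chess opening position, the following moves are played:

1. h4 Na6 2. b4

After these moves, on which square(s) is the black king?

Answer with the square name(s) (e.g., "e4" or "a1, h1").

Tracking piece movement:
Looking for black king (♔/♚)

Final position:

  a b c d e f g h
  ─────────────────
8│♜ · ♝ ♛ ♚ ♝ ♞ ♜│8
7│♟ ♟ ♟ ♟ ♟ ♟ ♟ ♟│7
6│♞ · · · · · · ·│6
5│· · · · · · · ·│5
4│· ♙ · · · · · ♙│4
3│· · · · · · · ·│3
2│♙ · ♙ ♙ ♙ ♙ ♙ ·│2
1│♖ ♘ ♗ ♕ ♔ ♗ ♘ ♖│1
  ─────────────────
  a b c d e f g h


e8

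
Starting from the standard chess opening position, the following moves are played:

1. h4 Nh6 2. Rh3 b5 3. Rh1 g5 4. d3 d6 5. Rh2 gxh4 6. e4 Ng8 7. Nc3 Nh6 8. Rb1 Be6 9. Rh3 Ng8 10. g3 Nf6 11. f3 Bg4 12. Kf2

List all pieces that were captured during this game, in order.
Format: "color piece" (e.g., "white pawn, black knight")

Tracking captures:
  gxh4: captured white pawn

white pawn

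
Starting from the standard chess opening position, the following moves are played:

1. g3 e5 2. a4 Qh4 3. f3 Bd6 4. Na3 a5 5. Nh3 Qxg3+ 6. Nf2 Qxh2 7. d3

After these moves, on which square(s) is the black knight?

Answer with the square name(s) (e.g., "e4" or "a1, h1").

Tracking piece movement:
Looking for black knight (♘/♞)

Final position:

  a b c d e f g h
  ─────────────────
8│♜ ♞ ♝ · ♚ · ♞ ♜│8
7│· ♟ ♟ ♟ · ♟ ♟ ♟│7
6│· · · ♝ · · · ·│6
5│♟ · · · ♟ · · ·│5
4│♙ · · · · · · ·│4
3│♘ · · ♙ · ♙ · ·│3
2│· ♙ ♙ · ♙ ♘ · ♛│2
1│♖ · ♗ ♕ ♔ ♗ · ♖│1
  ─────────────────
  a b c d e f g h


b8, g8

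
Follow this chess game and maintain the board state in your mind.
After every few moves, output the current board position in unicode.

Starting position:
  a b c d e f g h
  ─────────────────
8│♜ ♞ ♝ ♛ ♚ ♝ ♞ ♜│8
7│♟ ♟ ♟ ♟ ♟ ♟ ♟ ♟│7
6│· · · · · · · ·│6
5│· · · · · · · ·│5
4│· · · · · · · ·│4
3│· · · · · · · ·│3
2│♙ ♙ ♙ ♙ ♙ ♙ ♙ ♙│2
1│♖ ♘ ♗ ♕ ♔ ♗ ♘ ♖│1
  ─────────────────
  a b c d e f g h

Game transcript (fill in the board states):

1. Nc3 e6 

  a b c d e f g h
  ─────────────────
8│♜ ♞ ♝ ♛ ♚ ♝ ♞ ♜│8
7│♟ ♟ ♟ ♟ · ♟ ♟ ♟│7
6│· · · · ♟ · · ·│6
5│· · · · · · · ·│5
4│· · · · · · · ·│4
3│· · ♘ · · · · ·│3
2│♙ ♙ ♙ ♙ ♙ ♙ ♙ ♙│2
1│♖ · ♗ ♕ ♔ ♗ ♘ ♖│1
  ─────────────────
  a b c d e f g h

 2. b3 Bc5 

  a b c d e f g h
  ─────────────────
8│♜ ♞ ♝ ♛ ♚ · ♞ ♜│8
7│♟ ♟ ♟ ♟ · ♟ ♟ ♟│7
6│· · · · ♟ · · ·│6
5│· · ♝ · · · · ·│5
4│· · · · · · · ·│4
3│· ♙ ♘ · · · · ·│3
2│♙ · ♙ ♙ ♙ ♙ ♙ ♙│2
1│♖ · ♗ ♕ ♔ ♗ ♘ ♖│1
  ─────────────────
  a b c d e f g h

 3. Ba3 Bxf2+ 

  a b c d e f g h
  ─────────────────
8│♜ ♞ ♝ ♛ ♚ · ♞ ♜│8
7│♟ ♟ ♟ ♟ · ♟ ♟ ♟│7
6│· · · · ♟ · · ·│6
5│· · · · · · · ·│5
4│· · · · · · · ·│4
3│♗ ♙ ♘ · · · · ·│3
2│♙ · ♙ ♙ ♙ ♝ ♙ ♙│2
1│♖ · · ♕ ♔ ♗ ♘ ♖│1
  ─────────────────
  a b c d e f g h

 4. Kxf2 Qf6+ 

  a b c d e f g h
  ─────────────────
8│♜ ♞ ♝ · ♚ · ♞ ♜│8
7│♟ ♟ ♟ ♟ · ♟ ♟ ♟│7
6│· · · · ♟ ♛ · ·│6
5│· · · · · · · ·│5
4│· · · · · · · ·│4
3│♗ ♙ ♘ · · · · ·│3
2│♙ · ♙ ♙ ♙ ♔ ♙ ♙│2
1│♖ · · ♕ · ♗ ♘ ♖│1
  ─────────────────
  a b c d e f g h

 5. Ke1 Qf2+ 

  a b c d e f g h
  ─────────────────
8│♜ ♞ ♝ · ♚ · ♞ ♜│8
7│♟ ♟ ♟ ♟ · ♟ ♟ ♟│7
6│· · · · ♟ · · ·│6
5│· · · · · · · ·│5
4│· · · · · · · ·│4
3│♗ ♙ ♘ · · · · ·│3
2│♙ · ♙ ♙ ♙ ♛ ♙ ♙│2
1│♖ · · ♕ ♔ ♗ ♘ ♖│1
  ─────────────────
  a b c d e f g h



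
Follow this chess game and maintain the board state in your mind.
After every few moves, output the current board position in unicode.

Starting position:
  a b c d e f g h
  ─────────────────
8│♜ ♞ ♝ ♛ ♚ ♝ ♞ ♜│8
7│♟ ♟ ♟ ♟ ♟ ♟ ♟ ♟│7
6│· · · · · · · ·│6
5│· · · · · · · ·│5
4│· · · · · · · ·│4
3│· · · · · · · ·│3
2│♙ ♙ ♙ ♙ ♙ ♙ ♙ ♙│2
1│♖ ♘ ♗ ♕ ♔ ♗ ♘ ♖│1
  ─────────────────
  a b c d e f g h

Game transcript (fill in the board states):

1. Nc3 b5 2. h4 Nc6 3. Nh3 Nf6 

  a b c d e f g h
  ─────────────────
8│♜ · ♝ ♛ ♚ ♝ · ♜│8
7│♟ · ♟ ♟ ♟ ♟ ♟ ♟│7
6│· · ♞ · · ♞ · ·│6
5│· ♟ · · · · · ·│5
4│· · · · · · · ♙│4
3│· · ♘ · · · · ♘│3
2│♙ ♙ ♙ ♙ ♙ ♙ ♙ ·│2
1│♖ · ♗ ♕ ♔ ♗ · ♖│1
  ─────────────────
  a b c d e f g h

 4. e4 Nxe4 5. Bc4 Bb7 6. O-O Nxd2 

  a b c d e f g h
  ─────────────────
8│♜ · · ♛ ♚ ♝ · ♜│8
7│♟ ♝ ♟ ♟ ♟ ♟ ♟ ♟│7
6│· · ♞ · · · · ·│6
5│· ♟ · · · · · ·│5
4│· · ♗ · · · · ♙│4
3│· · ♘ · · · · ♘│3
2│♙ ♙ ♙ ♞ · ♙ ♙ ·│2
1│♖ · ♗ ♕ · ♖ ♔ ·│1
  ─────────────────
  a b c d e f g h

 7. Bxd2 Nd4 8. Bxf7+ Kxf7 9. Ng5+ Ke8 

  a b c d e f g h
  ─────────────────
8│♜ · · ♛ ♚ ♝ · ♜│8
7│♟ ♝ ♟ ♟ ♟ · ♟ ♟│7
6│· · · · · · · ·│6
5│· ♟ · · · · ♘ ·│5
4│· · · ♞ · · · ♙│4
3│· · ♘ · · · · ·│3
2│♙ ♙ ♙ ♗ · ♙ ♙ ·│2
1│♖ · · ♕ · ♖ ♔ ·│1
  ─────────────────
  a b c d e f g h

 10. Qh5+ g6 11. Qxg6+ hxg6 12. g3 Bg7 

  a b c d e f g h
  ─────────────────
8│♜ · · ♛ ♚ · · ♜│8
7│♟ ♝ ♟ ♟ ♟ · ♝ ·│7
6│· · · · · · ♟ ·│6
5│· ♟ · · · · ♘ ·│5
4│· · · ♞ · · · ♙│4
3│· · ♘ · · · ♙ ·│3
2│♙ ♙ ♙ ♗ · ♙ · ·│2
1│♖ · · · · ♖ ♔ ·│1
  ─────────────────
  a b c d e f g h

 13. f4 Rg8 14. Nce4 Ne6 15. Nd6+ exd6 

  a b c d e f g h
  ─────────────────
8│♜ · · ♛ ♚ · ♜ ·│8
7│♟ ♝ ♟ ♟ · · ♝ ·│7
6│· · · ♟ ♞ · ♟ ·│6
5│· ♟ · · · · ♘ ·│5
4│· · · · · ♙ · ♙│4
3│· · · · · · ♙ ·│3
2│♙ ♙ ♙ ♗ · · · ·│2
1│♖ · · · · ♖ ♔ ·│1
  ─────────────────
  a b c d e f g h



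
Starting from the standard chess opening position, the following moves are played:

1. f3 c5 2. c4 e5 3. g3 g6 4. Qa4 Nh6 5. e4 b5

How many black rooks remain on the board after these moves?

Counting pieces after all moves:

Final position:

  a b c d e f g h
  ─────────────────
8│♜ ♞ ♝ ♛ ♚ ♝ · ♜│8
7│♟ · · ♟ · ♟ · ♟│7
6│· · · · · · ♟ ♞│6
5│· ♟ ♟ · ♟ · · ·│5
4│♕ · ♙ · ♙ · · ·│4
3│· · · · · ♙ ♙ ·│3
2│♙ ♙ · ♙ · · · ♙│2
1│♖ ♘ ♗ · ♔ ♗ ♘ ♖│1
  ─────────────────
  a b c d e f g h


2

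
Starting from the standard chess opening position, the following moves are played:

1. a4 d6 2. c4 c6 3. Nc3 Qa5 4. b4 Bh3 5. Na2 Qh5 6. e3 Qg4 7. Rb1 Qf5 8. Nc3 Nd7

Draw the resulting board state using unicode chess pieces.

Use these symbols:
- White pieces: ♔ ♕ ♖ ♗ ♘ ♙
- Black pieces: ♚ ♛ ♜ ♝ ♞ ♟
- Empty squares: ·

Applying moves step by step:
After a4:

♜ ♞ ♝ ♛ ♚ ♝ ♞ ♜
♟ ♟ ♟ ♟ ♟ ♟ ♟ ♟
· · · · · · · ·
· · · · · · · ·
♙ · · · · · · ·
· · · · · · · ·
· ♙ ♙ ♙ ♙ ♙ ♙ ♙
♖ ♘ ♗ ♕ ♔ ♗ ♘ ♖


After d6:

♜ ♞ ♝ ♛ ♚ ♝ ♞ ♜
♟ ♟ ♟ · ♟ ♟ ♟ ♟
· · · ♟ · · · ·
· · · · · · · ·
♙ · · · · · · ·
· · · · · · · ·
· ♙ ♙ ♙ ♙ ♙ ♙ ♙
♖ ♘ ♗ ♕ ♔ ♗ ♘ ♖


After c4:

♜ ♞ ♝ ♛ ♚ ♝ ♞ ♜
♟ ♟ ♟ · ♟ ♟ ♟ ♟
· · · ♟ · · · ·
· · · · · · · ·
♙ · ♙ · · · · ·
· · · · · · · ·
· ♙ · ♙ ♙ ♙ ♙ ♙
♖ ♘ ♗ ♕ ♔ ♗ ♘ ♖


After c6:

♜ ♞ ♝ ♛ ♚ ♝ ♞ ♜
♟ ♟ · · ♟ ♟ ♟ ♟
· · ♟ ♟ · · · ·
· · · · · · · ·
♙ · ♙ · · · · ·
· · · · · · · ·
· ♙ · ♙ ♙ ♙ ♙ ♙
♖ ♘ ♗ ♕ ♔ ♗ ♘ ♖


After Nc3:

♜ ♞ ♝ ♛ ♚ ♝ ♞ ♜
♟ ♟ · · ♟ ♟ ♟ ♟
· · ♟ ♟ · · · ·
· · · · · · · ·
♙ · ♙ · · · · ·
· · ♘ · · · · ·
· ♙ · ♙ ♙ ♙ ♙ ♙
♖ · ♗ ♕ ♔ ♗ ♘ ♖


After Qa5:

♜ ♞ ♝ · ♚ ♝ ♞ ♜
♟ ♟ · · ♟ ♟ ♟ ♟
· · ♟ ♟ · · · ·
♛ · · · · · · ·
♙ · ♙ · · · · ·
· · ♘ · · · · ·
· ♙ · ♙ ♙ ♙ ♙ ♙
♖ · ♗ ♕ ♔ ♗ ♘ ♖


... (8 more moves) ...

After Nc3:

♜ ♞ · · ♚ ♝ ♞ ♜
♟ ♟ · · ♟ ♟ ♟ ♟
· · ♟ ♟ · · · ·
· · · · · ♛ · ·
♙ ♙ ♙ · · · · ·
· · ♘ · ♙ · · ♝
· · · ♙ · ♙ ♙ ♙
· ♖ ♗ ♕ ♔ ♗ ♘ ♖


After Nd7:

♜ · · · ♚ ♝ ♞ ♜
♟ ♟ · ♞ ♟ ♟ ♟ ♟
· · ♟ ♟ · · · ·
· · · · · ♛ · ·
♙ ♙ ♙ · · · · ·
· · ♘ · ♙ · · ♝
· · · ♙ · ♙ ♙ ♙
· ♖ ♗ ♕ ♔ ♗ ♘ ♖



  a b c d e f g h
  ─────────────────
8│♜ · · · ♚ ♝ ♞ ♜│8
7│♟ ♟ · ♞ ♟ ♟ ♟ ♟│7
6│· · ♟ ♟ · · · ·│6
5│· · · · · ♛ · ·│5
4│♙ ♙ ♙ · · · · ·│4
3│· · ♘ · ♙ · · ♝│3
2│· · · ♙ · ♙ ♙ ♙│2
1│· ♖ ♗ ♕ ♔ ♗ ♘ ♖│1
  ─────────────────
  a b c d e f g h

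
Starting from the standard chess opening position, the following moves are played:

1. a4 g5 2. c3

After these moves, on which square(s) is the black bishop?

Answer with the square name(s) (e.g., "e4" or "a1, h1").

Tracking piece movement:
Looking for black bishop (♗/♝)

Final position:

  a b c d e f g h
  ─────────────────
8│♜ ♞ ♝ ♛ ♚ ♝ ♞ ♜│8
7│♟ ♟ ♟ ♟ ♟ ♟ · ♟│7
6│· · · · · · · ·│6
5│· · · · · · ♟ ·│5
4│♙ · · · · · · ·│4
3│· · ♙ · · · · ·│3
2│· ♙ · ♙ ♙ ♙ ♙ ♙│2
1│♖ ♘ ♗ ♕ ♔ ♗ ♘ ♖│1
  ─────────────────
  a b c d e f g h


c8, f8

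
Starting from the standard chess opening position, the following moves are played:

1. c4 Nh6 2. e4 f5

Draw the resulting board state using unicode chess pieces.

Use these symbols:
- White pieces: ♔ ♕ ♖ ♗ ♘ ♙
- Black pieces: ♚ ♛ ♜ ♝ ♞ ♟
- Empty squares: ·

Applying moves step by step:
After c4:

♜ ♞ ♝ ♛ ♚ ♝ ♞ ♜
♟ ♟ ♟ ♟ ♟ ♟ ♟ ♟
· · · · · · · ·
· · · · · · · ·
· · ♙ · · · · ·
· · · · · · · ·
♙ ♙ · ♙ ♙ ♙ ♙ ♙
♖ ♘ ♗ ♕ ♔ ♗ ♘ ♖


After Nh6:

♜ ♞ ♝ ♛ ♚ ♝ · ♜
♟ ♟ ♟ ♟ ♟ ♟ ♟ ♟
· · · · · · · ♞
· · · · · · · ·
· · ♙ · · · · ·
· · · · · · · ·
♙ ♙ · ♙ ♙ ♙ ♙ ♙
♖ ♘ ♗ ♕ ♔ ♗ ♘ ♖


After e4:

♜ ♞ ♝ ♛ ♚ ♝ · ♜
♟ ♟ ♟ ♟ ♟ ♟ ♟ ♟
· · · · · · · ♞
· · · · · · · ·
· · ♙ · ♙ · · ·
· · · · · · · ·
♙ ♙ · ♙ · ♙ ♙ ♙
♖ ♘ ♗ ♕ ♔ ♗ ♘ ♖


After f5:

♜ ♞ ♝ ♛ ♚ ♝ · ♜
♟ ♟ ♟ ♟ ♟ · ♟ ♟
· · · · · · · ♞
· · · · · ♟ · ·
· · ♙ · ♙ · · ·
· · · · · · · ·
♙ ♙ · ♙ · ♙ ♙ ♙
♖ ♘ ♗ ♕ ♔ ♗ ♘ ♖



  a b c d e f g h
  ─────────────────
8│♜ ♞ ♝ ♛ ♚ ♝ · ♜│8
7│♟ ♟ ♟ ♟ ♟ · ♟ ♟│7
6│· · · · · · · ♞│6
5│· · · · · ♟ · ·│5
4│· · ♙ · ♙ · · ·│4
3│· · · · · · · ·│3
2│♙ ♙ · ♙ · ♙ ♙ ♙│2
1│♖ ♘ ♗ ♕ ♔ ♗ ♘ ♖│1
  ─────────────────
  a b c d e f g h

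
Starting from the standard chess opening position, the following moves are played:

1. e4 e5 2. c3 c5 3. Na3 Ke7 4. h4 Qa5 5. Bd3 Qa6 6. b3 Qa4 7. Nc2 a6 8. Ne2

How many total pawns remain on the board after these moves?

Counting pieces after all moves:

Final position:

  a b c d e f g h
  ─────────────────
8│♜ ♞ ♝ · · ♝ ♞ ♜│8
7│· ♟ · ♟ ♚ ♟ ♟ ♟│7
6│♟ · · · · · · ·│6
5│· · ♟ · ♟ · · ·│5
4│♛ · · · ♙ · · ♙│4
3│· ♙ ♙ ♗ · · · ·│3
2│♙ · ♘ ♙ ♘ ♙ ♙ ·│2
1│♖ · ♗ ♕ ♔ · · ♖│1
  ─────────────────
  a b c d e f g h


16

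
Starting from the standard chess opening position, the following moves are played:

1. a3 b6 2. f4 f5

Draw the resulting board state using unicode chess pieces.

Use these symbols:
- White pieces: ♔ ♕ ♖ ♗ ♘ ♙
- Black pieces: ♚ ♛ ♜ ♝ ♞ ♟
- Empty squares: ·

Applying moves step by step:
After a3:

♜ ♞ ♝ ♛ ♚ ♝ ♞ ♜
♟ ♟ ♟ ♟ ♟ ♟ ♟ ♟
· · · · · · · ·
· · · · · · · ·
· · · · · · · ·
♙ · · · · · · ·
· ♙ ♙ ♙ ♙ ♙ ♙ ♙
♖ ♘ ♗ ♕ ♔ ♗ ♘ ♖


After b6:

♜ ♞ ♝ ♛ ♚ ♝ ♞ ♜
♟ · ♟ ♟ ♟ ♟ ♟ ♟
· ♟ · · · · · ·
· · · · · · · ·
· · · · · · · ·
♙ · · · · · · ·
· ♙ ♙ ♙ ♙ ♙ ♙ ♙
♖ ♘ ♗ ♕ ♔ ♗ ♘ ♖


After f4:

♜ ♞ ♝ ♛ ♚ ♝ ♞ ♜
♟ · ♟ ♟ ♟ ♟ ♟ ♟
· ♟ · · · · · ·
· · · · · · · ·
· · · · · ♙ · ·
♙ · · · · · · ·
· ♙ ♙ ♙ ♙ · ♙ ♙
♖ ♘ ♗ ♕ ♔ ♗ ♘ ♖


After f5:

♜ ♞ ♝ ♛ ♚ ♝ ♞ ♜
♟ · ♟ ♟ ♟ · ♟ ♟
· ♟ · · · · · ·
· · · · · ♟ · ·
· · · · · ♙ · ·
♙ · · · · · · ·
· ♙ ♙ ♙ ♙ · ♙ ♙
♖ ♘ ♗ ♕ ♔ ♗ ♘ ♖



  a b c d e f g h
  ─────────────────
8│♜ ♞ ♝ ♛ ♚ ♝ ♞ ♜│8
7│♟ · ♟ ♟ ♟ · ♟ ♟│7
6│· ♟ · · · · · ·│6
5│· · · · · ♟ · ·│5
4│· · · · · ♙ · ·│4
3│♙ · · · · · · ·│3
2│· ♙ ♙ ♙ ♙ · ♙ ♙│2
1│♖ ♘ ♗ ♕ ♔ ♗ ♘ ♖│1
  ─────────────────
  a b c d e f g h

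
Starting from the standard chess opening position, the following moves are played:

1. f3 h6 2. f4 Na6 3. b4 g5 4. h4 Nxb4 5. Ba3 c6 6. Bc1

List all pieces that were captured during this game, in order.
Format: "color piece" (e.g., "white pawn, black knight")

Tracking captures:
  Nxb4: captured white pawn

white pawn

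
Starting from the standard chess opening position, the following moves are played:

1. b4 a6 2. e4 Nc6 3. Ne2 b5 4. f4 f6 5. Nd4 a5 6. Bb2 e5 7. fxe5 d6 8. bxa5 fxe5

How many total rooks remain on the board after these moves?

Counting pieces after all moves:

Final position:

  a b c d e f g h
  ─────────────────
8│♜ · ♝ ♛ ♚ ♝ ♞ ♜│8
7│· · ♟ · · · ♟ ♟│7
6│· · ♞ ♟ · · · ·│6
5│♙ ♟ · · ♟ · · ·│5
4│· · · ♘ ♙ · · ·│4
3│· · · · · · · ·│3
2│♙ ♗ ♙ ♙ · · ♙ ♙│2
1│♖ ♘ · ♕ ♔ ♗ · ♖│1
  ─────────────────
  a b c d e f g h


4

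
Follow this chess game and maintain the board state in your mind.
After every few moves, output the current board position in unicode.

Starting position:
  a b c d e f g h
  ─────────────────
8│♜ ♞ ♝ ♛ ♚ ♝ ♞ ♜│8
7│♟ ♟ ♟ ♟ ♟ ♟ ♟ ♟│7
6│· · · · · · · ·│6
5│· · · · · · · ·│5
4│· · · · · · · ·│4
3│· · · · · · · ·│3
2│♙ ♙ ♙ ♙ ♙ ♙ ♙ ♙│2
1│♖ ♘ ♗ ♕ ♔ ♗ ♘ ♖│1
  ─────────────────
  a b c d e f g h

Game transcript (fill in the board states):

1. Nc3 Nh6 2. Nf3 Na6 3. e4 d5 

  a b c d e f g h
  ─────────────────
8│♜ · ♝ ♛ ♚ ♝ · ♜│8
7│♟ ♟ ♟ · ♟ ♟ ♟ ♟│7
6│♞ · · · · · · ♞│6
5│· · · ♟ · · · ·│5
4│· · · · ♙ · · ·│4
3│· · ♘ · · ♘ · ·│3
2│♙ ♙ ♙ ♙ · ♙ ♙ ♙│2
1│♖ · ♗ ♕ ♔ ♗ · ♖│1
  ─────────────────
  a b c d e f g h

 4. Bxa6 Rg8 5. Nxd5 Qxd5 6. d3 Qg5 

  a b c d e f g h
  ─────────────────
8│♜ · ♝ · ♚ ♝ ♜ ·│8
7│♟ ♟ ♟ · ♟ ♟ ♟ ♟│7
6│♗ · · · · · · ♞│6
5│· · · · · · ♛ ·│5
4│· · · · ♙ · · ·│4
3│· · · ♙ · ♘ · ·│3
2│♙ ♙ ♙ · · ♙ ♙ ♙│2
1│♖ · ♗ ♕ ♔ · · ♖│1
  ─────────────────
  a b c d e f g h

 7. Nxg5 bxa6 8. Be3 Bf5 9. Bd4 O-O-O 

  a b c d e f g h
  ─────────────────
8│· · ♚ ♜ · ♝ ♜ ·│8
7│♟ · ♟ · ♟ ♟ ♟ ♟│7
6│♟ · · · · · · ♞│6
5│· · · · · ♝ ♘ ·│5
4│· · · ♗ ♙ · · ·│4
3│· · · ♙ · · · ·│3
2│♙ ♙ ♙ · · ♙ ♙ ♙│2
1│♖ · · ♕ ♔ · · ♖│1
  ─────────────────
  a b c d e f g h

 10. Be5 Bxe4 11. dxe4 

  a b c d e f g h
  ─────────────────
8│· · ♚ ♜ · ♝ ♜ ·│8
7│♟ · ♟ · ♟ ♟ ♟ ♟│7
6│♟ · · · · · · ♞│6
5│· · · · ♗ · ♘ ·│5
4│· · · · ♙ · · ·│4
3│· · · · · · · ·│3
2│♙ ♙ ♙ · · ♙ ♙ ♙│2
1│♖ · · ♕ ♔ · · ♖│1
  ─────────────────
  a b c d e f g h


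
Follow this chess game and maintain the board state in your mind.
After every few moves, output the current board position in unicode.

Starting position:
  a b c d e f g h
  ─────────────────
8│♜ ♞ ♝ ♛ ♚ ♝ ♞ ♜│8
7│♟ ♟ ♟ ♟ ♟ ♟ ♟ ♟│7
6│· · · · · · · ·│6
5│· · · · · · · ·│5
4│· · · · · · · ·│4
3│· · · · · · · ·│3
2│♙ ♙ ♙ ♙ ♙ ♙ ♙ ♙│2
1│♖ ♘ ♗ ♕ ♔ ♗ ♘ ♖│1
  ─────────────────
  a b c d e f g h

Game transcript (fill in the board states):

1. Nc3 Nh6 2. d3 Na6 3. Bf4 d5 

  a b c d e f g h
  ─────────────────
8│♜ · ♝ ♛ ♚ ♝ · ♜│8
7│♟ ♟ ♟ · ♟ ♟ ♟ ♟│7
6│♞ · · · · · · ♞│6
5│· · · ♟ · · · ·│5
4│· · · · · ♗ · ·│4
3│· · ♘ ♙ · · · ·│3
2│♙ ♙ ♙ · ♙ ♙ ♙ ♙│2
1│♖ · · ♕ ♔ ♗ ♘ ♖│1
  ─────────────────
  a b c d e f g h

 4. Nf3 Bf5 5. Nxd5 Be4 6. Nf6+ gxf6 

  a b c d e f g h
  ─────────────────
8│♜ · · ♛ ♚ ♝ · ♜│8
7│♟ ♟ ♟ · ♟ ♟ · ♟│7
6│♞ · · · · ♟ · ♞│6
5│· · · · · · · ·│5
4│· · · · ♝ ♗ · ·│4
3│· · · ♙ · ♘ · ·│3
2│♙ ♙ ♙ · ♙ ♙ ♙ ♙│2
1│♖ · · ♕ ♔ ♗ · ♖│1
  ─────────────────
  a b c d e f g h

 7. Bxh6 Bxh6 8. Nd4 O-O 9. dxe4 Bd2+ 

  a b c d e f g h
  ─────────────────
8│♜ · · ♛ · ♜ ♚ ·│8
7│♟ ♟ ♟ · ♟ ♟ · ♟│7
6│♞ · · · · ♟ · ·│6
5│· · · · · · · ·│5
4│· · · ♘ ♙ · · ·│4
3│· · · · · · · ·│3
2│♙ ♙ ♙ ♝ ♙ ♙ ♙ ♙│2
1│♖ · · ♕ ♔ ♗ · ♖│1
  ─────────────────
  a b c d e f g h

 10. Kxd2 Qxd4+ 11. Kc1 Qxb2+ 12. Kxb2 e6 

  a b c d e f g h
  ─────────────────
8│♜ · · · · ♜ ♚ ·│8
7│♟ ♟ ♟ · · ♟ · ♟│7
6│♞ · · · ♟ ♟ · ·│6
5│· · · · · · · ·│5
4│· · · · ♙ · · ·│4
3│· · · · · · · ·│3
2│♙ ♔ ♙ · ♙ ♙ ♙ ♙│2
1│♖ · · ♕ · ♗ · ♖│1
  ─────────────────
  a b c d e f g h

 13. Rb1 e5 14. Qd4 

  a b c d e f g h
  ─────────────────
8│♜ · · · · ♜ ♚ ·│8
7│♟ ♟ ♟ · · ♟ · ♟│7
6│♞ · · · · ♟ · ·│6
5│· · · · ♟ · · ·│5
4│· · · ♕ ♙ · · ·│4
3│· · · · · · · ·│3
2│♙ ♔ ♙ · ♙ ♙ ♙ ♙│2
1│· ♖ · · · ♗ · ♖│1
  ─────────────────
  a b c d e f g h
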